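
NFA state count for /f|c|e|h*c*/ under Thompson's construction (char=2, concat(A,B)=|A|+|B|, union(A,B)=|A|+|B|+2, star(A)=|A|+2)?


Syntax tree has 5 char leaf(s), 3 union(s), 2 star(s)
chars contribute 5×2 = 10; each union adds +2; each star adds +2
Total: 10 + 6 + 4 = 20 states


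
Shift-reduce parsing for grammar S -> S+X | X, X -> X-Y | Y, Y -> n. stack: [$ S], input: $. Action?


start symbol S on stack, input exhausted
Action: accept


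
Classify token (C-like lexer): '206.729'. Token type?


Pattern: digits with a decimal point
Type: FLOAT_LITERAL


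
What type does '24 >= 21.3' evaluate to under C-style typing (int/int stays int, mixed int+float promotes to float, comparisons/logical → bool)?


Operand types: int >= float
Rule: comparison yields bool
Result type: bool


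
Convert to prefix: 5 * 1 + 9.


left-to-right (same/higher precedence on left): tree is (+ (* 5 1) 9)
Prefix: + * 5 1 9


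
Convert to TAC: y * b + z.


Break into single-operator statements:
t1 = y * b
t2 = t1 + z


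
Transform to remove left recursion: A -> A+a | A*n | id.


Left-recursive alternatives: A+a, A*n; non-recursive: id
Introduce A': A -> idA', A' -> +aA' | *nA' | ε


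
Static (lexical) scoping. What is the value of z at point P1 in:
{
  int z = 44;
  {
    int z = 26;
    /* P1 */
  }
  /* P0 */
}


z declared in the same block as P1
z = 26


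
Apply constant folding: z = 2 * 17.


2 * 17 = 34 at compile time
Optimized: z = 34


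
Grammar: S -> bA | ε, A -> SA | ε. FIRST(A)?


Per alternative of A: FIRST(SA) = {b, ε}; FIRST(ε) = {ε}
FIRST(A) = {b, ε}


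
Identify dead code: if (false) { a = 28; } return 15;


condition is constant false, so the whole block is unreachable
Dead: 'if (false) { a = 28; }'


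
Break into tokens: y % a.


Scan left to right, longest-match per lexeme
Tokens: ID(y), OP(%), ID(a)


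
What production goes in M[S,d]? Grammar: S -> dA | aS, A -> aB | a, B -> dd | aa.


For [S, d]: 'd' ∈ FIRST(dA)
Entry: S -> dA


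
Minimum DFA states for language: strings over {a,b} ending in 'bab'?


Track the longest suffix of input matching a prefix of 'bab': 4 classes (prefixes of length 0..3)
Minimal DFA: 4 states


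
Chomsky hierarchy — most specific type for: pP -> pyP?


LHS has context (more than one symbol) and |LHS| ≤ |RHS|
Classification: Type 1 (Context-Sensitive)


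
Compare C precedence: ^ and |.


'^' is bitwise XOR (level 4); '|' is bitwise OR (level 3)
Higher level binds tighter
'^' has higher precedence than '|'


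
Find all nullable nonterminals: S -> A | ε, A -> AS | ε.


A nonterminal is nullable iff some alternative derives ε (directly, or every symbol in it is nullable)
Nullable: {A, S}


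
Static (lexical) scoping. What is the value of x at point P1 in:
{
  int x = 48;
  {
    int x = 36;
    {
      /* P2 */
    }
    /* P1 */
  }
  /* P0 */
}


x declared in the same block as P1
x = 36


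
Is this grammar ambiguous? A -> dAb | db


balanced d^n…b^n: each string has a unique parse
Unambiguous


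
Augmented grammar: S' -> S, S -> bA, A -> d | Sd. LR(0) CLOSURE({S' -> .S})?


Start: S' -> .S
For each item with dot before a nonterminal B, add B -> .γ for every B-production
Closure: [S' -> .S, S -> .bA]


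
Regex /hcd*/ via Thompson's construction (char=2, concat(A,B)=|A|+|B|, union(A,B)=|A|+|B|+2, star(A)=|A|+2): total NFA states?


Syntax tree has 3 char leaf(s), 0 union(s), 1 star(s)
chars contribute 3×2 = 6; each union adds +2; each star adds +2
Total: 6 + 0 + 2 = 8 states


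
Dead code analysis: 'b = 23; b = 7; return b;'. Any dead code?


first assignment to b is overwritten before any read
Dead: 'b = 23'


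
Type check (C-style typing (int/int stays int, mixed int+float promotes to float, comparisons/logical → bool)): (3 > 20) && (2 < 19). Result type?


Operand types: bool && bool
Rule: logical operators take bool operands and yield bool
Result type: bool


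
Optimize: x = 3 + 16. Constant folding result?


3 + 16 = 19 at compile time
Optimized: x = 19


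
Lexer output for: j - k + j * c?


Scan left to right, longest-match per lexeme
Tokens: ID(j), OP(-), ID(k), OP(+), ID(j), OP(*), ID(c)


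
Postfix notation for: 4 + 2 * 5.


* has higher precedence, evaluate 2*5 first
Postfix: 4 2 5 * +


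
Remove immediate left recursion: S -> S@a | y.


Left-recursive alternatives: S@a; non-recursive: y
Introduce S': S -> yS', S' -> @aS' | ε


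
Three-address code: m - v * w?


Break into single-operator statements:
t1 = v * w
t2 = m - t1


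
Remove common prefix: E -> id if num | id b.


Common prefix: 'id'
Factored: E -> id E', E' -> if num | b


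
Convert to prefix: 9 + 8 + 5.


left-to-right (same/higher precedence on left): tree is (+ (+ 9 8) 5)
Prefix: + + 9 8 5


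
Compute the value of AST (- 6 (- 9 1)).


Evaluate inner: (- 9 1) = 8
Evaluate root: (- 6 8) = -2
Result: -2


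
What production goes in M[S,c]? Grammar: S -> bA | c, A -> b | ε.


For [S, c]: 'c' ∈ FIRST(c)
Entry: S -> c


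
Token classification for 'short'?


Pattern: reserved word
Type: KEYWORD


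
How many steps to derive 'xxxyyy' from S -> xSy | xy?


Derivation: S => xSy => xxSyy => xxxyyy
Steps: 3


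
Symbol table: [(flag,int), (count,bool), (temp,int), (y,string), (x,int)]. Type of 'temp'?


Lookup 'temp' → type int


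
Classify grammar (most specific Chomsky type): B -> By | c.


Left-linear: every RHS is a terminal or one nonterminal followed by a terminal
Classification: Type 3 (Regular)


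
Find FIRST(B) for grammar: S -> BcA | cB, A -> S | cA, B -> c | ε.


Per alternative of B: FIRST(c) = {c}; FIRST(ε) = {ε}
FIRST(B) = {c, ε}


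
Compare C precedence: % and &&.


'%' is multiplicative (level 10); '&&' is logical AND (level 2)
Higher level binds tighter
'%' has higher precedence than '&&'


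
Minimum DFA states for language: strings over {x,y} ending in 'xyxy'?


Track the longest suffix of input matching a prefix of 'xyxy': 5 classes (prefixes of length 0..4)
Minimal DFA: 5 states


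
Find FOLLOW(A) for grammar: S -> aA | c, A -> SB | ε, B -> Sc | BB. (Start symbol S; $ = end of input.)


$ ∈ FOLLOW(S). For each A -> αBβ: add FIRST(β)\{ε} to FOLLOW(B); if β nullable, add FOLLOW(A).
FOLLOW(A) = {$, a, c}


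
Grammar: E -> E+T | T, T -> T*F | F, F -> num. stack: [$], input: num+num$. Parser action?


no handle on stack; shift 'num'
Action: shift


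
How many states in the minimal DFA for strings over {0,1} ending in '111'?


Track the longest suffix of input matching a prefix of '111': 4 classes (prefixes of length 0..3)
Minimal DFA: 4 states


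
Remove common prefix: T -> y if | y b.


Common prefix: 'y'
Factored: T -> y T', T' -> if | b


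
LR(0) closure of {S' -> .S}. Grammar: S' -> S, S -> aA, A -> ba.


Start: S' -> .S
For each item with dot before a nonterminal B, add B -> .γ for every B-production
Closure: [S' -> .S, S -> .aA]


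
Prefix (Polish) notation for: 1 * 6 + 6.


left-to-right (same/higher precedence on left): tree is (+ (* 1 6) 6)
Prefix: + * 1 6 6


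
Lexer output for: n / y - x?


Scan left to right, longest-match per lexeme
Tokens: ID(n), OP(/), ID(y), OP(-), ID(x)


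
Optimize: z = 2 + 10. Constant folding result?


2 + 10 = 12 at compile time
Optimized: z = 12


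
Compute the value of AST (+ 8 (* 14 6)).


Evaluate inner: (* 14 6) = 84
Evaluate root: (+ 8 84) = 92
Result: 92


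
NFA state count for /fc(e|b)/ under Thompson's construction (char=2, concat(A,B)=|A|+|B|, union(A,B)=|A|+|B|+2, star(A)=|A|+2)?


Syntax tree has 4 char leaf(s), 1 union(s), 0 star(s)
chars contribute 4×2 = 8; each union adds +2; each star adds +2
Total: 8 + 2 + 0 = 10 states


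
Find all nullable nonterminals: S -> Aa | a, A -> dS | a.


A nonterminal is nullable iff some alternative derives ε (directly, or every symbol in it is nullable)
Nullable: {}


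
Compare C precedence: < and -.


'-' is additive (level 9); '<' is relational (level 7)
Higher level binds tighter
'-' has higher precedence than '<'


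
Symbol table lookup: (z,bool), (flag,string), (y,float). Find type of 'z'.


Lookup 'z' → type bool


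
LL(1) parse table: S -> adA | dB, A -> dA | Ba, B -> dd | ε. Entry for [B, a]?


For [B, a]: ε is nullable and 'a' ∈ FOLLOW(B)
Entry: B -> ε


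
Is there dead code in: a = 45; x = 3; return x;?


a is assigned but never read
Dead: 'a = 45'


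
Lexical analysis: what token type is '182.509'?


Pattern: digits with a decimal point
Type: FLOAT_LITERAL


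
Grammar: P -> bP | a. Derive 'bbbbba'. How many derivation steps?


Derivation: P => bP => bbP => bbbP => bbbbP => bbbbbP => bbbbba
Steps: 6


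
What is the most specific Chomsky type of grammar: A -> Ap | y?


Left-linear: every RHS is a terminal or one nonterminal followed by a terminal
Classification: Type 3 (Regular)


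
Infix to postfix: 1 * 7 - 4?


Left to right (same or higher precedence on left)
Postfix: 1 7 * 4 -


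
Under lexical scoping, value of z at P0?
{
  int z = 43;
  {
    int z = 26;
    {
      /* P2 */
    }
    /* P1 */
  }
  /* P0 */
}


z declared in the same block as P0
z = 43


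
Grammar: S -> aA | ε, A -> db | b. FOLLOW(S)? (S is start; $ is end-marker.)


$ ∈ FOLLOW(S). For each A -> αBβ: add FIRST(β)\{ε} to FOLLOW(B); if β nullable, add FOLLOW(A).
FOLLOW(S) = {$}


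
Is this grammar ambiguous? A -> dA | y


right-linear, alternatives start with distinct terminals 'd' vs 'y': unique leftmost derivation
Unambiguous


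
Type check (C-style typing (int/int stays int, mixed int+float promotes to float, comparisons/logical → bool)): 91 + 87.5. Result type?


Operand types: int + float
Rule: mixed int/float promotes to float; int/int stays int
Result type: float


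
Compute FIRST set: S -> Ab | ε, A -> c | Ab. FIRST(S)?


Per alternative of S: FIRST(Ab) = {c}; FIRST(ε) = {ε}
FIRST(S) = {c, ε}


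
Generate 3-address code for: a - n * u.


Break into single-operator statements:
t1 = n * u
t2 = a - t1


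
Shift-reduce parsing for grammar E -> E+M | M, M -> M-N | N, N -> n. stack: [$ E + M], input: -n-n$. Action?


'-' can extend M; shift to build M -> M-N
Action: shift


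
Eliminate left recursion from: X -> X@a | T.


Left-recursive alternatives: X@a; non-recursive: T
Introduce X': X -> TX', X' -> @aX' | ε


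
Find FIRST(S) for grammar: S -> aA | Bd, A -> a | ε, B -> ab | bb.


Per alternative of S: FIRST(aA) = {a}; FIRST(Bd) = {a, b}
FIRST(S) = {a, b}


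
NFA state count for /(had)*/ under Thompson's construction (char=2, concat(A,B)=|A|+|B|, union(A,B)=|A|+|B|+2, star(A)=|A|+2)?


Syntax tree has 3 char leaf(s), 0 union(s), 1 star(s)
chars contribute 3×2 = 6; each union adds +2; each star adds +2
Total: 6 + 0 + 2 = 8 states


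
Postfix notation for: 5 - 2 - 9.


Left to right (same or higher precedence on left)
Postfix: 5 2 - 9 -


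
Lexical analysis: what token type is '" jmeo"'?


Pattern: double-quoted sequence
Type: STRING_LITERAL


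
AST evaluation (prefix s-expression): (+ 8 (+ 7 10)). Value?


Evaluate inner: (+ 7 10) = 17
Evaluate root: (+ 8 17) = 25
Result: 25


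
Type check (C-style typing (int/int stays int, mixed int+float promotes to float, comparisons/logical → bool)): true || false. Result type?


Operand types: bool || bool
Rule: logical operators take bool operands and yield bool
Result type: bool


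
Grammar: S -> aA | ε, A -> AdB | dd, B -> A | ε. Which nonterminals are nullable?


A nonterminal is nullable iff some alternative derives ε (directly, or every symbol in it is nullable)
Nullable: {B, S}


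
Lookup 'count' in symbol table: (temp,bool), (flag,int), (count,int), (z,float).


Lookup 'count' → type int


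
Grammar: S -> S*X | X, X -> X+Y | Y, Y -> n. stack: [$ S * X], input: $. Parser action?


handle 'S*X' on top; lookahead ∈ FOLLOW(S) = {*, $}
Action: reduce (S -> S*X)


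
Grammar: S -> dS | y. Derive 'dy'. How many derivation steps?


Derivation: S => dS => dy
Steps: 2


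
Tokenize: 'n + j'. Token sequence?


Scan left to right, longest-match per lexeme
Tokens: ID(n), OP(+), ID(j)


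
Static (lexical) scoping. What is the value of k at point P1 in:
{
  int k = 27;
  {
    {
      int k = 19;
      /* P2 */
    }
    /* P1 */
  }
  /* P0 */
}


P1's block does not declare k; resolves to the enclosing declaration at depth 0
k = 27


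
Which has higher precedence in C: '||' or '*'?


'*' is multiplicative (level 10); '||' is logical OR (level 1)
Higher level binds tighter
'*' has higher precedence than '||'


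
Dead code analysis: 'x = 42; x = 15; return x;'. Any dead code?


first assignment to x is overwritten before any read
Dead: 'x = 42'


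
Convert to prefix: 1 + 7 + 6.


left-to-right (same/higher precedence on left): tree is (+ (+ 1 7) 6)
Prefix: + + 1 7 6


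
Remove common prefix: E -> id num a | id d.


Common prefix: 'id'
Factored: E -> id E', E' -> num a | d


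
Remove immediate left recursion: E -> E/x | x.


Left-recursive alternatives: E/x; non-recursive: x
Introduce E': E -> xE', E' -> /xE' | ε


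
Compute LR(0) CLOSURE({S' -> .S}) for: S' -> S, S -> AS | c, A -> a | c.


Start: S' -> .S
For each item with dot before a nonterminal B, add B -> .γ for every B-production
Closure: [S' -> .S, S -> .AS, S -> .c, A -> .a, A -> .c]


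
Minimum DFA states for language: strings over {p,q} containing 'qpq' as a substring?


KMP-style automaton: 3 progress states + 1 absorbing accept = 4
Minimal DFA: 4 states


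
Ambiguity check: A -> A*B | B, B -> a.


precedence layered via separate nonterminal B: deterministic
Unambiguous


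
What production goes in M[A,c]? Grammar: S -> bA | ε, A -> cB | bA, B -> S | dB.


For [A, c]: 'c' ∈ FIRST(cB)
Entry: A -> cB


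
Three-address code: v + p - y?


Break into single-operator statements:
t1 = v + p
t2 = t1 - y


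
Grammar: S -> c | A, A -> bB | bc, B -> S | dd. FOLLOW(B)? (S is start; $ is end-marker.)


$ ∈ FOLLOW(S). For each A -> αBβ: add FIRST(β)\{ε} to FOLLOW(B); if β nullable, add FOLLOW(A).
FOLLOW(B) = {$}


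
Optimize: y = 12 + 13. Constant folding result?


12 + 13 = 25 at compile time
Optimized: y = 25


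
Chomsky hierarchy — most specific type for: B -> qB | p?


Right-linear: every RHS is a terminal or a terminal followed by one nonterminal
Classification: Type 3 (Regular)


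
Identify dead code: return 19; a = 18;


statement follows a return and is unreachable
Dead: 'a = 18'


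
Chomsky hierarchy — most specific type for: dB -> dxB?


LHS has context (more than one symbol) and |LHS| ≤ |RHS|
Classification: Type 1 (Context-Sensitive)


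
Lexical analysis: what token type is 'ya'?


Pattern: letter/underscore followed by alphanumerics, not a keyword
Type: IDENTIFIER


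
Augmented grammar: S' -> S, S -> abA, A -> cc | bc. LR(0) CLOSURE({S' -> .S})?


Start: S' -> .S
For each item with dot before a nonterminal B, add B -> .γ for every B-production
Closure: [S' -> .S, S -> .abA]


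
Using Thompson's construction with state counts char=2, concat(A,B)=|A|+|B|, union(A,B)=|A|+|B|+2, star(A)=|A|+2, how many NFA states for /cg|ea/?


Syntax tree has 4 char leaf(s), 1 union(s), 0 star(s)
chars contribute 4×2 = 8; each union adds +2; each star adds +2
Total: 8 + 2 + 0 = 10 states


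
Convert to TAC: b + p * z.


Break into single-operator statements:
t1 = p * z
t2 = b + t1


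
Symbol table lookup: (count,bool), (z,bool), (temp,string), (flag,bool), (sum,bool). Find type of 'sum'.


Lookup 'sum' → type bool


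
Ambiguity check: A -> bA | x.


right-linear, alternatives start with distinct terminals 'b' vs 'x': unique leftmost derivation
Unambiguous


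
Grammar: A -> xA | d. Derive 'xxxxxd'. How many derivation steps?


Derivation: A => xA => xxA => xxxA => xxxxA => xxxxxA => xxxxxd
Steps: 6


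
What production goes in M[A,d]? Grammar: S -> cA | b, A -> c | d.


For [A, d]: 'd' ∈ FIRST(d)
Entry: A -> d


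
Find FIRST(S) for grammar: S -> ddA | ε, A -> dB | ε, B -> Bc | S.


Per alternative of S: FIRST(ddA) = {d}; FIRST(ε) = {ε}
FIRST(S) = {d, ε}


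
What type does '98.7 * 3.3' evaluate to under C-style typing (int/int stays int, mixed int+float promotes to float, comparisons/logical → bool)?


Operand types: float * float
Rule: mixed int/float promotes to float; int/int stays int
Result type: float


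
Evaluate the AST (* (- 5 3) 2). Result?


Evaluate inner: (- 5 3) = 2
Evaluate root: (* 2 2) = 4
Result: 4


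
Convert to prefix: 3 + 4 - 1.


left-to-right (same/higher precedence on left): tree is (- (+ 3 4) 1)
Prefix: - + 3 4 1


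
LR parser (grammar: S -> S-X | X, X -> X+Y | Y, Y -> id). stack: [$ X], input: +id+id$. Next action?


shift '+' to continue X -> X+Y
Action: shift


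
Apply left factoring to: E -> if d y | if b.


Common prefix: 'if'
Factored: E -> if E', E' -> d y | b


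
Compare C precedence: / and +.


'/' is multiplicative (level 10); '+' is additive (level 9)
Higher level binds tighter
'/' has higher precedence than '+'


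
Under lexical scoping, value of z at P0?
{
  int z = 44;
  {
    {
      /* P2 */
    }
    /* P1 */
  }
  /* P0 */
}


z declared in the same block as P0
z = 44


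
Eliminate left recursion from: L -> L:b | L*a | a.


Left-recursive alternatives: L:b, L*a; non-recursive: a
Introduce L': L -> aL', L' -> :bL' | *aL' | ε


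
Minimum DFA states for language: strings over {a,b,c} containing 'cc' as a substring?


KMP-style automaton: 2 progress states + 1 absorbing accept = 3
Minimal DFA: 3 states


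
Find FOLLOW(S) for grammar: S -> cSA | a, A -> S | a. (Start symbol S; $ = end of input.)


$ ∈ FOLLOW(S). For each A -> αBβ: add FIRST(β)\{ε} to FOLLOW(B); if β nullable, add FOLLOW(A).
FOLLOW(S) = {$, a, c}


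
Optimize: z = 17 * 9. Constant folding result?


17 * 9 = 153 at compile time
Optimized: z = 153


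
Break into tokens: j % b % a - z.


Scan left to right, longest-match per lexeme
Tokens: ID(j), OP(%), ID(b), OP(%), ID(a), OP(-), ID(z)


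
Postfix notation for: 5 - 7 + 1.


Left to right (same or higher precedence on left)
Postfix: 5 7 - 1 +


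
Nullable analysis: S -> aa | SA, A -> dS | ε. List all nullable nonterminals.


A nonterminal is nullable iff some alternative derives ε (directly, or every symbol in it is nullable)
Nullable: {A}


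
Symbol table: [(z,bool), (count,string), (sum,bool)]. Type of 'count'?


Lookup 'count' → type string


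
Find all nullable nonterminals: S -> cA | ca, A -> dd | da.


A nonterminal is nullable iff some alternative derives ε (directly, or every symbol in it is nullable)
Nullable: {}


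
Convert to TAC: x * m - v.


Break into single-operator statements:
t1 = x * m
t2 = t1 - v


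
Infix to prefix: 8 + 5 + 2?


left-to-right (same/higher precedence on left): tree is (+ (+ 8 5) 2)
Prefix: + + 8 5 2


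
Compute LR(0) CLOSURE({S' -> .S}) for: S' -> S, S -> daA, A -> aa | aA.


Start: S' -> .S
For each item with dot before a nonterminal B, add B -> .γ for every B-production
Closure: [S' -> .S, S -> .daA]


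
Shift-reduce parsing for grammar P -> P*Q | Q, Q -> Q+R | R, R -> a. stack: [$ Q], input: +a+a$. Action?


shift '+' to continue Q -> Q+R
Action: shift


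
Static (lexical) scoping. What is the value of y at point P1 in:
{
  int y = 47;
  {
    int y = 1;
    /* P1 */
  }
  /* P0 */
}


y declared in the same block as P1
y = 1


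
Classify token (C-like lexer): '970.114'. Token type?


Pattern: digits with a decimal point
Type: FLOAT_LITERAL


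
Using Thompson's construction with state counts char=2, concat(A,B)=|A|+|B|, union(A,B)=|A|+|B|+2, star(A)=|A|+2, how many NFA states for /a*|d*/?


Syntax tree has 2 char leaf(s), 1 union(s), 2 star(s)
chars contribute 2×2 = 4; each union adds +2; each star adds +2
Total: 4 + 2 + 4 = 10 states


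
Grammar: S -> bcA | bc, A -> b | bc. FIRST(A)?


Per alternative of A: FIRST(b) = {b}; FIRST(bc) = {b}
FIRST(A) = {b}


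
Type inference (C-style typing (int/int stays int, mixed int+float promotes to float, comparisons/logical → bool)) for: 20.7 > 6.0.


Operand types: float > float
Rule: comparison yields bool
Result type: bool


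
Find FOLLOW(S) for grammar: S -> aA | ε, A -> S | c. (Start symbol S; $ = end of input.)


$ ∈ FOLLOW(S). For each A -> αBβ: add FIRST(β)\{ε} to FOLLOW(B); if β nullable, add FOLLOW(A).
FOLLOW(S) = {$}


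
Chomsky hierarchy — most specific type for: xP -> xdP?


LHS has context (more than one symbol) and |LHS| ≤ |RHS|
Classification: Type 1 (Context-Sensitive)


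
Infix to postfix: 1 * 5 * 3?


Left to right (same or higher precedence on left)
Postfix: 1 5 * 3 *


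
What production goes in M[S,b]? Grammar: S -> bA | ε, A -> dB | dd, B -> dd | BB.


For [S, b]: 'b' ∈ FIRST(bA)
Entry: S -> bA


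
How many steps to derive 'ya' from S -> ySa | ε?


Derivation: S => ySa => ya
Steps: 2


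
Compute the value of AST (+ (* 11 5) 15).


Evaluate inner: (* 11 5) = 55
Evaluate root: (+ 55 15) = 70
Result: 70


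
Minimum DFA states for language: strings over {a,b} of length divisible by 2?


Track length mod 2: states 0..1, accept at 0
Minimal DFA: 2 states


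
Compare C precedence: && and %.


'%' is multiplicative (level 10); '&&' is logical AND (level 2)
Higher level binds tighter
'%' has higher precedence than '&&'


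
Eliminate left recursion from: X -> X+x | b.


Left-recursive alternatives: X+x; non-recursive: b
Introduce X': X -> bX', X' -> +xX' | ε


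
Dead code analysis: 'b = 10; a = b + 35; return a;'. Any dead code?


b is read by a's definition; a is returned
No dead code


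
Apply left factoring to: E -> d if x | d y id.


Common prefix: 'd'
Factored: E -> d E', E' -> if x | y id


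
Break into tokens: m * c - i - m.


Scan left to right, longest-match per lexeme
Tokens: ID(m), OP(*), ID(c), OP(-), ID(i), OP(-), ID(m)


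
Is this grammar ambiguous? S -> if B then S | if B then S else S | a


dangling else: 'if B then if B then a else a' parses two ways
Ambiguous


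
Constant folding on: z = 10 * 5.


10 * 5 = 50 at compile time
Optimized: z = 50


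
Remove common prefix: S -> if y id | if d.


Common prefix: 'if'
Factored: S -> if S', S' -> y id | d


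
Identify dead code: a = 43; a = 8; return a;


first assignment to a is overwritten before any read
Dead: 'a = 43'


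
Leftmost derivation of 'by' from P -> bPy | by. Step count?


Derivation: P => by
Steps: 1


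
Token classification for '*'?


Pattern: operator symbol
Type: OPERATOR


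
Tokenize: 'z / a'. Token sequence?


Scan left to right, longest-match per lexeme
Tokens: ID(z), OP(/), ID(a)


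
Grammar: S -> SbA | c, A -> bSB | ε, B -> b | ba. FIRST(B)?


Per alternative of B: FIRST(b) = {b}; FIRST(ba) = {b}
FIRST(B) = {b}


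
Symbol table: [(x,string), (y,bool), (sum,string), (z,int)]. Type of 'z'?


Lookup 'z' → type int


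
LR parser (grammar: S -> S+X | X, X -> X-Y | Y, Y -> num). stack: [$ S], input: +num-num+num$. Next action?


shift '+' to continue S -> S+X
Action: shift


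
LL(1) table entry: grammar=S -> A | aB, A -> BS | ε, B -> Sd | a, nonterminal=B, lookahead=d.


For [B, d]: 'd' ∈ FIRST(Sd)
Entry: B -> Sd


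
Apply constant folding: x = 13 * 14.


13 * 14 = 182 at compile time
Optimized: x = 182


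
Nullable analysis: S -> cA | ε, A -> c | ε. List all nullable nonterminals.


A nonterminal is nullable iff some alternative derives ε (directly, or every symbol in it is nullable)
Nullable: {A, S}


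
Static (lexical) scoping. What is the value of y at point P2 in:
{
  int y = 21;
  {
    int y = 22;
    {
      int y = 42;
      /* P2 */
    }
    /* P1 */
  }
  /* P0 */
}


y declared in the same block as P2
y = 42


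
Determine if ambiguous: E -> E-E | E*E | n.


'n-n*n' has two parse trees (no precedence encoded between - and *)
Ambiguous


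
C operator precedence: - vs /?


'/' is multiplicative (level 10); '-' is additive (level 9)
Higher level binds tighter
'/' has higher precedence than '-'


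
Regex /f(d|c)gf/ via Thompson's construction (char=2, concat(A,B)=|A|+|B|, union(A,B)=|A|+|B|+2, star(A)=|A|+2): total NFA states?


Syntax tree has 5 char leaf(s), 1 union(s), 0 star(s)
chars contribute 5×2 = 10; each union adds +2; each star adds +2
Total: 10 + 2 + 0 = 12 states


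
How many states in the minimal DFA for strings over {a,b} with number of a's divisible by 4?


Track (count of a) mod 4: states 0..3, accept at 0
Minimal DFA: 4 states


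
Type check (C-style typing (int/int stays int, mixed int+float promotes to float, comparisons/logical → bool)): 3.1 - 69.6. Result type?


Operand types: float - float
Rule: mixed int/float promotes to float; int/int stays int
Result type: float


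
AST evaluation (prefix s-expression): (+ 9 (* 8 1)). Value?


Evaluate inner: (* 8 1) = 8
Evaluate root: (+ 9 8) = 17
Result: 17


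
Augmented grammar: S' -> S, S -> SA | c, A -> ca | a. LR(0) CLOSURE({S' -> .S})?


Start: S' -> .S
For each item with dot before a nonterminal B, add B -> .γ for every B-production
Closure: [S' -> .S, S -> .SA, S -> .c]


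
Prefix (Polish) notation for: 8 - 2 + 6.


left-to-right (same/higher precedence on left): tree is (+ (- 8 2) 6)
Prefix: + - 8 2 6


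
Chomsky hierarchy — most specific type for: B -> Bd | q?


Left-linear: every RHS is a terminal or one nonterminal followed by a terminal
Classification: Type 3 (Regular)


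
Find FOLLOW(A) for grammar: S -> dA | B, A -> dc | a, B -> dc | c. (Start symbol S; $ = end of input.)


$ ∈ FOLLOW(S). For each A -> αBβ: add FIRST(β)\{ε} to FOLLOW(B); if β nullable, add FOLLOW(A).
FOLLOW(A) = {$}


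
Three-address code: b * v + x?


Break into single-operator statements:
t1 = b * v
t2 = t1 + x


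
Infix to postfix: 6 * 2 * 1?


Left to right (same or higher precedence on left)
Postfix: 6 2 * 1 *


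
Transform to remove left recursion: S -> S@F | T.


Left-recursive alternatives: S@F; non-recursive: T
Introduce S': S -> TS', S' -> @FS' | ε


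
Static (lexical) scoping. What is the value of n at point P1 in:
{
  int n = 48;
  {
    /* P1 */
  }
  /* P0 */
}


P1's block does not declare n; resolves to the enclosing declaration at depth 0
n = 48


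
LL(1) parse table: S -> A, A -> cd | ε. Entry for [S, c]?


For [S, c]: 'c' ∈ FIRST(A)
Entry: S -> A


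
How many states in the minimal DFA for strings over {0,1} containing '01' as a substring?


KMP-style automaton: 2 progress states + 1 absorbing accept = 3
Minimal DFA: 3 states


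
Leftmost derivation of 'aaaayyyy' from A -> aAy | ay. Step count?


Derivation: A => aAy => aaAyy => aaaAyyy => aaaayyyy
Steps: 4


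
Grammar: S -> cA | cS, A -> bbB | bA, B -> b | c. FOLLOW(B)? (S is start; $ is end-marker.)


$ ∈ FOLLOW(S). For each A -> αBβ: add FIRST(β)\{ε} to FOLLOW(B); if β nullable, add FOLLOW(A).
FOLLOW(B) = {$}


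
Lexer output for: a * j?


Scan left to right, longest-match per lexeme
Tokens: ID(a), OP(*), ID(j)


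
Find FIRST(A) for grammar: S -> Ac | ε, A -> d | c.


Per alternative of A: FIRST(d) = {d}; FIRST(c) = {c}
FIRST(A) = {c, d}


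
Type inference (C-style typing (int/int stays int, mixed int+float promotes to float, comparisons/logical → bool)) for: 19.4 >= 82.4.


Operand types: float >= float
Rule: comparison yields bool
Result type: bool


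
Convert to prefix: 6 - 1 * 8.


'*' binds tighter: tree is (- 6 (* 1 8))
Prefix: - 6 * 1 8


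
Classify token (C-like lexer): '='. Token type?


Pattern: operator symbol
Type: OPERATOR


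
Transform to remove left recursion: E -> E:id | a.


Left-recursive alternatives: E:id; non-recursive: a
Introduce E': E -> aE', E' -> :idE' | ε


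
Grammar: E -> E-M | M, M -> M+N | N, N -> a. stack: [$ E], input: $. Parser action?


start symbol E on stack, input exhausted
Action: accept


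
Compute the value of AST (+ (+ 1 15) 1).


Evaluate inner: (+ 1 15) = 16
Evaluate root: (+ 16 1) = 17
Result: 17


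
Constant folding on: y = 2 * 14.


2 * 14 = 28 at compile time
Optimized: y = 28


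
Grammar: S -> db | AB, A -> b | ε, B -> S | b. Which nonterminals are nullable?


A nonterminal is nullable iff some alternative derives ε (directly, or every symbol in it is nullable)
Nullable: {A}


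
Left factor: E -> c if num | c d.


Common prefix: 'c'
Factored: E -> c E', E' -> if num | d


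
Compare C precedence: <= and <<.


'<<' is shift (level 8); '<=' is relational (level 7)
Higher level binds tighter
'<<' has higher precedence than '<='


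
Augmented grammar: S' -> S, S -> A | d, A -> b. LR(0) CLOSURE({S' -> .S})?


Start: S' -> .S
For each item with dot before a nonterminal B, add B -> .γ for every B-production
Closure: [S' -> .S, S -> .A, S -> .d, A -> .b]


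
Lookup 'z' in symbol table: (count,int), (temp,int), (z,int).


Lookup 'z' → type int


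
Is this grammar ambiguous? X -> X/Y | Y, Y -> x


precedence layered via separate nonterminal Y: deterministic
Unambiguous


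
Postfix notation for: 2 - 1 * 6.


* has higher precedence, evaluate 1*6 first
Postfix: 2 1 6 * -


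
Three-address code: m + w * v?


Break into single-operator statements:
t1 = w * v
t2 = m + t1


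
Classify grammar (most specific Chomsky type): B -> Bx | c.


Left-linear: every RHS is a terminal or one nonterminal followed by a terminal
Classification: Type 3 (Regular)


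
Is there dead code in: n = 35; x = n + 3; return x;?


n is read by x's definition; x is returned
No dead code


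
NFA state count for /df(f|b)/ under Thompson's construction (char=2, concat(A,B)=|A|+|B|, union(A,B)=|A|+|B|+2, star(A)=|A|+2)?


Syntax tree has 4 char leaf(s), 1 union(s), 0 star(s)
chars contribute 4×2 = 8; each union adds +2; each star adds +2
Total: 8 + 2 + 0 = 10 states


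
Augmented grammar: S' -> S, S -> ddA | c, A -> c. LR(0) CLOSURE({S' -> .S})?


Start: S' -> .S
For each item with dot before a nonterminal B, add B -> .γ for every B-production
Closure: [S' -> .S, S -> .ddA, S -> .c]


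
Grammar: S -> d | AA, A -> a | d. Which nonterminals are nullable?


A nonterminal is nullable iff some alternative derives ε (directly, or every symbol in it is nullable)
Nullable: {}


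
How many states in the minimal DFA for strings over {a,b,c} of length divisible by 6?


Track length mod 6: states 0..5, accept at 0
Minimal DFA: 6 states


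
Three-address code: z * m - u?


Break into single-operator statements:
t1 = z * m
t2 = t1 - u


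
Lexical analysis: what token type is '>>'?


Pattern: operator symbol
Type: OPERATOR


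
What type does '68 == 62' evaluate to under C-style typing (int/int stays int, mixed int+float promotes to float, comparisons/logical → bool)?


Operand types: int == int
Rule: comparison yields bool
Result type: bool


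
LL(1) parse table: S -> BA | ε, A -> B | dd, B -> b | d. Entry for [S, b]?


For [S, b]: 'b' ∈ FIRST(BA)
Entry: S -> BA


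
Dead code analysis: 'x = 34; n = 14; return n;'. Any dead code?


x is assigned but never read
Dead: 'x = 34'


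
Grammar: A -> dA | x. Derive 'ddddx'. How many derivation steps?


Derivation: A => dA => ddA => dddA => ddddA => ddddx
Steps: 5


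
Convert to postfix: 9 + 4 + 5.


Left to right (same or higher precedence on left)
Postfix: 9 4 + 5 +


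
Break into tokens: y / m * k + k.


Scan left to right, longest-match per lexeme
Tokens: ID(y), OP(/), ID(m), OP(*), ID(k), OP(+), ID(k)


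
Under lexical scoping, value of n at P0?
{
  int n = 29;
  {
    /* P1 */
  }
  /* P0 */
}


n declared in the same block as P0
n = 29


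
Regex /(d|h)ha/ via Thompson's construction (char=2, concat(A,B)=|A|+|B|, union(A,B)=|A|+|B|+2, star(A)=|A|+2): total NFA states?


Syntax tree has 4 char leaf(s), 1 union(s), 0 star(s)
chars contribute 4×2 = 8; each union adds +2; each star adds +2
Total: 8 + 2 + 0 = 10 states


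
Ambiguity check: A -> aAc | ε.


balanced a^n…c^n: each string has a unique parse
Unambiguous


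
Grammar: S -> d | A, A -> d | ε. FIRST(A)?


Per alternative of A: FIRST(d) = {d}; FIRST(ε) = {ε}
FIRST(A) = {d, ε}


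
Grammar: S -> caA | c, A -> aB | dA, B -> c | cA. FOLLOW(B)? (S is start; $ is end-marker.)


$ ∈ FOLLOW(S). For each A -> αBβ: add FIRST(β)\{ε} to FOLLOW(B); if β nullable, add FOLLOW(A).
FOLLOW(B) = {$}


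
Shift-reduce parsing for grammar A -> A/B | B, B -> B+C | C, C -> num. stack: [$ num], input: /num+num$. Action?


'num' on top is the handle for C -> num
Action: reduce (C -> num)


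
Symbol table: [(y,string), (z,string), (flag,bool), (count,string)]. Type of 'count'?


Lookup 'count' → type string


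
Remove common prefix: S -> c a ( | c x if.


Common prefix: 'c'
Factored: S -> c S', S' -> a ( | x if


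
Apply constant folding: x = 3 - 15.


3 - 15 = -12 at compile time
Optimized: x = -12


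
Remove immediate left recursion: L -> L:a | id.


Left-recursive alternatives: L:a; non-recursive: id
Introduce L': L -> idL', L' -> :aL' | ε


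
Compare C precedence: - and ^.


'-' is additive (level 9); '^' is bitwise XOR (level 4)
Higher level binds tighter
'-' has higher precedence than '^'


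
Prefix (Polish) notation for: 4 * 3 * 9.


left-to-right (same/higher precedence on left): tree is (* (* 4 3) 9)
Prefix: * * 4 3 9


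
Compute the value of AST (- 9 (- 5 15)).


Evaluate inner: (- 5 15) = -10
Evaluate root: (- 9 -10) = 19
Result: 19


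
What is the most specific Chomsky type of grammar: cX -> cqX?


LHS has context (more than one symbol) and |LHS| ≤ |RHS|
Classification: Type 1 (Context-Sensitive)


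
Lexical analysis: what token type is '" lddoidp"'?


Pattern: double-quoted sequence
Type: STRING_LITERAL


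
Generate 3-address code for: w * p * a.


Break into single-operator statements:
t1 = w * p
t2 = t1 * a


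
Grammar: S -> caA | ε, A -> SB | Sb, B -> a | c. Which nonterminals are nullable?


A nonterminal is nullable iff some alternative derives ε (directly, or every symbol in it is nullable)
Nullable: {S}


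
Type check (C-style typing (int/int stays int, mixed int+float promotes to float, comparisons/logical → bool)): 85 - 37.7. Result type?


Operand types: int - float
Rule: mixed int/float promotes to float; int/int stays int
Result type: float


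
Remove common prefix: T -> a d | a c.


Common prefix: 'a'
Factored: T -> a T', T' -> d | c


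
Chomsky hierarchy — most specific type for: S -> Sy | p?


Left-linear: every RHS is a terminal or one nonterminal followed by a terminal
Classification: Type 3 (Regular)


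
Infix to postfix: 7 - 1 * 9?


* has higher precedence, evaluate 1*9 first
Postfix: 7 1 9 * -


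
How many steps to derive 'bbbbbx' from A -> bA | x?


Derivation: A => bA => bbA => bbbA => bbbbA => bbbbbA => bbbbbx
Steps: 6


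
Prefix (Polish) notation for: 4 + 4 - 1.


left-to-right (same/higher precedence on left): tree is (- (+ 4 4) 1)
Prefix: - + 4 4 1


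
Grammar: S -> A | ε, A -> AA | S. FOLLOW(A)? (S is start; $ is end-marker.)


$ ∈ FOLLOW(S). For each A -> αBβ: add FIRST(β)\{ε} to FOLLOW(B); if β nullable, add FOLLOW(A).
FOLLOW(A) = {$}


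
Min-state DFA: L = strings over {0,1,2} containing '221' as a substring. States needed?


KMP-style automaton: 3 progress states + 1 absorbing accept = 4
Minimal DFA: 4 states


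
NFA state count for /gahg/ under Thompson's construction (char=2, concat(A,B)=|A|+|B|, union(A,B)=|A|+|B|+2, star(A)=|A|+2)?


Syntax tree has 4 char leaf(s), 0 union(s), 0 star(s)
chars contribute 4×2 = 8; each union adds +2; each star adds +2
Total: 8 + 0 + 0 = 8 states


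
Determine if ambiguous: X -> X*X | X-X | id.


'id*id-id' has two parse trees (no precedence encoded between * and -)
Ambiguous


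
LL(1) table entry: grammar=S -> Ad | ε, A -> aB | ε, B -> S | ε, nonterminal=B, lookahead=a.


For [B, a]: 'a' ∈ FIRST(S)
Entry: B -> S


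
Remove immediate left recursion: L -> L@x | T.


Left-recursive alternatives: L@x; non-recursive: T
Introduce L': L -> TL', L' -> @xL' | ε


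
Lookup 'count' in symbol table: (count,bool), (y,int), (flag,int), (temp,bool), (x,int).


Lookup 'count' → type bool


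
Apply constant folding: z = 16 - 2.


16 - 2 = 14 at compile time
Optimized: z = 14


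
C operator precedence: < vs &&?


'<' is relational (level 7); '&&' is logical AND (level 2)
Higher level binds tighter
'<' has higher precedence than '&&'


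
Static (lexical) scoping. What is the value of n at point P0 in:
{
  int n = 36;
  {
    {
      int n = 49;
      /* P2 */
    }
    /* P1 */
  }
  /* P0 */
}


n declared in the same block as P0
n = 36


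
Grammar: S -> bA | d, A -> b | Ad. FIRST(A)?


Per alternative of A: FIRST(b) = {b}; FIRST(Ad) = {b}
FIRST(A) = {b}


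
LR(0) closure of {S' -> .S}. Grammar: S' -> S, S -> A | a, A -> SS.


Start: S' -> .S
For each item with dot before a nonterminal B, add B -> .γ for every B-production
Closure: [S' -> .S, S -> .A, S -> .a, A -> .SS]


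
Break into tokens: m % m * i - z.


Scan left to right, longest-match per lexeme
Tokens: ID(m), OP(%), ID(m), OP(*), ID(i), OP(-), ID(z)


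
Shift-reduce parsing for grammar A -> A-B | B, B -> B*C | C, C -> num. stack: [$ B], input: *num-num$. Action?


shift '*' to continue B -> B*C
Action: shift


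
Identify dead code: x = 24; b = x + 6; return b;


x is read by b's definition; b is returned
No dead code


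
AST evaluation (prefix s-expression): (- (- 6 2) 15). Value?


Evaluate inner: (- 6 2) = 4
Evaluate root: (- 4 15) = -11
Result: -11


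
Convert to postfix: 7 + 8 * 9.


* has higher precedence, evaluate 8*9 first
Postfix: 7 8 9 * +


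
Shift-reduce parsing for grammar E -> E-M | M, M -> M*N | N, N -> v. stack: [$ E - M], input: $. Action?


handle 'E-M' on top; lookahead ∈ FOLLOW(E) = {-, $}
Action: reduce (E -> E-M)


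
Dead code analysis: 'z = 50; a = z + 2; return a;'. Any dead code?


z is read by a's definition; a is returned
No dead code


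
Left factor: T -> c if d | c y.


Common prefix: 'c'
Factored: T -> c T', T' -> if d | y


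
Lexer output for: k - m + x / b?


Scan left to right, longest-match per lexeme
Tokens: ID(k), OP(-), ID(m), OP(+), ID(x), OP(/), ID(b)


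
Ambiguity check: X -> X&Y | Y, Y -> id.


precedence layered via separate nonterminal Y: deterministic
Unambiguous
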